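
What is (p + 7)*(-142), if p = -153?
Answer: 20732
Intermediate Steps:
(p + 7)*(-142) = (-153 + 7)*(-142) = -146*(-142) = 20732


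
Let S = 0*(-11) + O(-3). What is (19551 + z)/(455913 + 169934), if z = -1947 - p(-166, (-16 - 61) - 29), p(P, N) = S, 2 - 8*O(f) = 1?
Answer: 140831/5006776 ≈ 0.028128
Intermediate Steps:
O(f) = ⅛ (O(f) = ¼ - ⅛*1 = ¼ - ⅛ = ⅛)
S = ⅛ (S = 0*(-11) + ⅛ = 0 + ⅛ = ⅛ ≈ 0.12500)
p(P, N) = ⅛
z = -15577/8 (z = -1947 - 1*⅛ = -1947 - ⅛ = -15577/8 ≈ -1947.1)
(19551 + z)/(455913 + 169934) = (19551 - 15577/8)/(455913 + 169934) = (140831/8)/625847 = (140831/8)*(1/625847) = 140831/5006776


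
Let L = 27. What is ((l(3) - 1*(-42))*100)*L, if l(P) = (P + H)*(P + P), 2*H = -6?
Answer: 113400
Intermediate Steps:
H = -3 (H = (1/2)*(-6) = -3)
l(P) = 2*P*(-3 + P) (l(P) = (P - 3)*(P + P) = (-3 + P)*(2*P) = 2*P*(-3 + P))
((l(3) - 1*(-42))*100)*L = ((2*3*(-3 + 3) - 1*(-42))*100)*27 = ((2*3*0 + 42)*100)*27 = ((0 + 42)*100)*27 = (42*100)*27 = 4200*27 = 113400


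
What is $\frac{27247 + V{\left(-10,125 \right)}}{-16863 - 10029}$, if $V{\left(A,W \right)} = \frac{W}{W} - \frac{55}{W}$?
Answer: $- \frac{227063}{224100} \approx -1.0132$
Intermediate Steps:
$V{\left(A,W \right)} = 1 - \frac{55}{W}$
$\frac{27247 + V{\left(-10,125 \right)}}{-16863 - 10029} = \frac{27247 + \frac{-55 + 125}{125}}{-16863 - 10029} = \frac{27247 + \frac{1}{125} \cdot 70}{-26892} = \left(27247 + \frac{14}{25}\right) \left(- \frac{1}{26892}\right) = \frac{681189}{25} \left(- \frac{1}{26892}\right) = - \frac{227063}{224100}$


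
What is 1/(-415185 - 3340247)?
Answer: -1/3755432 ≈ -2.6628e-7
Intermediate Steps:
1/(-415185 - 3340247) = 1/(-3755432) = -1/3755432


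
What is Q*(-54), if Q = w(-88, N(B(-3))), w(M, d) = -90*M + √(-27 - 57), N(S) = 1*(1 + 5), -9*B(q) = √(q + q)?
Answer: -427680 - 108*I*√21 ≈ -4.2768e+5 - 494.92*I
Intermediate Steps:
B(q) = -√2*√q/9 (B(q) = -√(q + q)/9 = -√2*√q/9)
N(S) = 6 (N(S) = 1*6 = 6)
w(M, d) = -90*M + 2*I*√21 (w(M, d) = -90*M + √(-84) = -90*M + 2*I*√21)
Q = 7920 + 2*I*√21 (Q = -90*(-88) + 2*I*√21 = 7920 + 2*I*√21 ≈ 7920.0 + 9.1651*I)
Q*(-54) = (7920 + 2*I*√21)*(-54) = -427680 - 108*I*√21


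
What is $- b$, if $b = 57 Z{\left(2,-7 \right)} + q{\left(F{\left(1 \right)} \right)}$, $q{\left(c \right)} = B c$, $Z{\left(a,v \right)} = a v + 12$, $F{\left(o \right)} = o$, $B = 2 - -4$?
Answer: $108$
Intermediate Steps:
$B = 6$ ($B = 2 + 4 = 6$)
$Z{\left(a,v \right)} = 12 + a v$
$q{\left(c \right)} = 6 c$
$b = -108$ ($b = 57 \left(12 + 2 \left(-7\right)\right) + 6 \cdot 1 = 57 \left(12 - 14\right) + 6 = 57 \left(-2\right) + 6 = -114 + 6 = -108$)
$- b = \left(-1\right) \left(-108\right) = 108$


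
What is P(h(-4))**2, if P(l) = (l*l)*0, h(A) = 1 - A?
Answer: 0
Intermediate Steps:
P(l) = 0 (P(l) = l**2*0 = 0)
P(h(-4))**2 = 0**2 = 0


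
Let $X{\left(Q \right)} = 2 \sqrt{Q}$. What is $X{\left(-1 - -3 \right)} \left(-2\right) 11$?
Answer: $- 44 \sqrt{2} \approx -62.225$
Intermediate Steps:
$X{\left(-1 - -3 \right)} \left(-2\right) 11 = 2 \sqrt{-1 - -3} \left(-2\right) 11 = 2 \sqrt{-1 + 3} \left(-2\right) 11 = 2 \sqrt{2} \left(-2\right) 11 = - 4 \sqrt{2} \cdot 11 = - 44 \sqrt{2}$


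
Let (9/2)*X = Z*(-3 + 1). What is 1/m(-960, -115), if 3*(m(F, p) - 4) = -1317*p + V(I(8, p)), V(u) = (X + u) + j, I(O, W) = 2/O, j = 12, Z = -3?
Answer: 36/1817767 ≈ 1.9805e-5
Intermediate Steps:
X = 4/3 (X = 2*(-3*(-3 + 1))/9 = 2*(-3*(-2))/9 = (2/9)*6 = 4/3 ≈ 1.3333)
V(u) = 40/3 + u (V(u) = (4/3 + u) + 12 = 40/3 + u)
m(F, p) = 307/36 - 439*p (m(F, p) = 4 + (-1317*p + (40/3 + 2/8))/3 = 4 + (-1317*p + (40/3 + 2*(⅛)))/3 = 4 + (-1317*p + (40/3 + ¼))/3 = 4 + (-1317*p + 163/12)/3 = 4 + (163/12 - 1317*p)/3 = 4 + (163/36 - 439*p) = 307/36 - 439*p)
1/m(-960, -115) = 1/(307/36 - 439*(-115)) = 1/(307/36 + 50485) = 1/(1817767/36) = 36/1817767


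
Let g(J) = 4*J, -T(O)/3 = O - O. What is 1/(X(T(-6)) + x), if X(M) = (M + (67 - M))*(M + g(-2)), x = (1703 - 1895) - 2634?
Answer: -1/3362 ≈ -0.00029744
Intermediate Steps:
T(O) = 0 (T(O) = -3*(O - O) = -3*0 = 0)
x = -2826 (x = -192 - 2634 = -2826)
X(M) = -536 + 67*M (X(M) = (M + (67 - M))*(M + 4*(-2)) = 67*(M - 8) = 67*(-8 + M) = -536 + 67*M)
1/(X(T(-6)) + x) = 1/((-536 + 67*0) - 2826) = 1/((-536 + 0) - 2826) = 1/(-536 - 2826) = 1/(-3362) = -1/3362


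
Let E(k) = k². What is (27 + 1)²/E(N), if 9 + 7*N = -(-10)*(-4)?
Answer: 16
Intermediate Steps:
N = -7 (N = -9/7 + (-(-10)*(-4))/7 = -9/7 + (-2*20)/7 = -9/7 + (⅐)*(-40) = -9/7 - 40/7 = -7)
(27 + 1)²/E(N) = (27 + 1)²/((-7)²) = 28²/49 = 784*(1/49) = 16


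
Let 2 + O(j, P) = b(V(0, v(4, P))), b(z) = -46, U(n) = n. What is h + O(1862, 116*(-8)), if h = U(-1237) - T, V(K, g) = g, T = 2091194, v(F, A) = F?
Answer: -2092479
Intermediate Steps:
O(j, P) = -48 (O(j, P) = -2 - 46 = -48)
h = -2092431 (h = -1237 - 1*2091194 = -1237 - 2091194 = -2092431)
h + O(1862, 116*(-8)) = -2092431 - 48 = -2092479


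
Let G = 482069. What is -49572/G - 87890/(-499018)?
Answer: 30504713/416195689 ≈ 0.073294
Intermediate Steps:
-49572/G - 87890/(-499018) = -49572/482069 - 87890/(-499018) = -49572*1/482069 - 87890*(-1/499018) = -2916/28357 + 2585/14677 = 30504713/416195689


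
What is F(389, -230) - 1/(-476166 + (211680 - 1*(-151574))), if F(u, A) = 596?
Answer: 67295553/112912 ≈ 596.00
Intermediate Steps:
F(389, -230) - 1/(-476166 + (211680 - 1*(-151574))) = 596 - 1/(-476166 + (211680 - 1*(-151574))) = 596 - 1/(-476166 + (211680 + 151574)) = 596 - 1/(-476166 + 363254) = 596 - 1/(-112912) = 596 - 1*(-1/112912) = 596 + 1/112912 = 67295553/112912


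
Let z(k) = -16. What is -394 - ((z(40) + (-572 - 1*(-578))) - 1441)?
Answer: 1057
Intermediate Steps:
-394 - ((z(40) + (-572 - 1*(-578))) - 1441) = -394 - ((-16 + (-572 - 1*(-578))) - 1441) = -394 - ((-16 + (-572 + 578)) - 1441) = -394 - ((-16 + 6) - 1441) = -394 - (-10 - 1441) = -394 - 1*(-1451) = -394 + 1451 = 1057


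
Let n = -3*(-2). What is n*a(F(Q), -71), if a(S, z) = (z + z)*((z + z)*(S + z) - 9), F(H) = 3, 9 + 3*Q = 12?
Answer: -8219244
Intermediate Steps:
Q = 1 (Q = -3 + (⅓)*12 = -3 + 4 = 1)
a(S, z) = 2*z*(-9 + 2*z*(S + z)) (a(S, z) = (2*z)*((2*z)*(S + z) - 9) = (2*z)*(2*z*(S + z) - 9) = (2*z)*(-9 + 2*z*(S + z)) = 2*z*(-9 + 2*z*(S + z)))
n = 6
n*a(F(Q), -71) = 6*(2*(-71)*(-9 + 2*(-71)² + 2*3*(-71))) = 6*(2*(-71)*(-9 + 2*5041 - 426)) = 6*(2*(-71)*(-9 + 10082 - 426)) = 6*(2*(-71)*9647) = 6*(-1369874) = -8219244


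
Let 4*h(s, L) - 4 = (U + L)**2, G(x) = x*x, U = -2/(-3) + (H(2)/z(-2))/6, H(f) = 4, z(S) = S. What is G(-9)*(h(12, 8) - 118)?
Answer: -32283/4 ≈ -8070.8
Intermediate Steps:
U = 1/3 (U = -2/(-3) + (4/(-2))/6 = -2*(-1/3) + (4*(-1/2))*(1/6) = 2/3 - 2*1/6 = 2/3 - 1/3 = 1/3 ≈ 0.33333)
G(x) = x**2
h(s, L) = 1 + (1/3 + L)**2/4
G(-9)*(h(12, 8) - 118) = (-9)**2*((1 + (1 + 3*8)**2/36) - 118) = 81*((1 + (1 + 24)**2/36) - 118) = 81*((1 + (1/36)*25**2) - 118) = 81*((1 + (1/36)*625) - 118) = 81*((1 + 625/36) - 118) = 81*(661/36 - 118) = 81*(-3587/36) = -32283/4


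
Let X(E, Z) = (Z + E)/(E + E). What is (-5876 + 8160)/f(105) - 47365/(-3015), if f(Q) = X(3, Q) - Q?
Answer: -184367/17487 ≈ -10.543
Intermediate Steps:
X(E, Z) = (E + Z)/(2*E) (X(E, Z) = (E + Z)/((2*E)) = (E + Z)*(1/(2*E)) = (E + Z)/(2*E))
f(Q) = 1/2 - 5*Q/6 (f(Q) = (1/2)*(3 + Q)/3 - Q = (1/2)*(1/3)*(3 + Q) - Q = (1/2 + Q/6) - Q = 1/2 - 5*Q/6)
(-5876 + 8160)/f(105) - 47365/(-3015) = (-5876 + 8160)/(1/2 - 5/6*105) - 47365/(-3015) = 2284/(1/2 - 175/2) - 47365*(-1/3015) = 2284/(-87) + 9473/603 = 2284*(-1/87) + 9473/603 = -2284/87 + 9473/603 = -184367/17487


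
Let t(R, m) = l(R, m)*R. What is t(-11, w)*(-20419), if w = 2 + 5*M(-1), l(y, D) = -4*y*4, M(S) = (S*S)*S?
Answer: 39531184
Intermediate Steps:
M(S) = S³ (M(S) = S²*S = S³)
l(y, D) = -16*y
w = -3 (w = 2 + 5*(-1)³ = 2 + 5*(-1) = 2 - 5 = -3)
t(R, m) = -16*R² (t(R, m) = (-16*R)*R = -16*R²)
t(-11, w)*(-20419) = -16*(-11)²*(-20419) = -16*121*(-20419) = -1936*(-20419) = 39531184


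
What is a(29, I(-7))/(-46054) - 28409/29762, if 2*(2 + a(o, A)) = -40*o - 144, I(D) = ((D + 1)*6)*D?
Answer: -644441869/685329574 ≈ -0.94034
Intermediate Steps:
I(D) = D*(6 + 6*D) (I(D) = ((1 + D)*6)*D = (6 + 6*D)*D = D*(6 + 6*D))
a(o, A) = -74 - 20*o (a(o, A) = -2 + (-40*o - 144)/2 = -2 + (-144 - 40*o)/2 = -2 + (-72 - 20*o) = -74 - 20*o)
a(29, I(-7))/(-46054) - 28409/29762 = (-74 - 20*29)/(-46054) - 28409/29762 = (-74 - 580)*(-1/46054) - 28409*1/29762 = -654*(-1/46054) - 28409/29762 = 327/23027 - 28409/29762 = -644441869/685329574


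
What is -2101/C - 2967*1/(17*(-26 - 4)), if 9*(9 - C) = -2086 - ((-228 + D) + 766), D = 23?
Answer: -23479/21080 ≈ -1.1138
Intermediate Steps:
C = 2728/9 (C = 9 - (-2086 - ((-228 + 23) + 766))/9 = 9 - (-2086 - (-205 + 766))/9 = 9 - (-2086 - 1*561)/9 = 9 - (-2086 - 561)/9 = 9 - ⅑*(-2647) = 9 + 2647/9 = 2728/9 ≈ 303.11)
-2101/C - 2967*1/(17*(-26 - 4)) = -2101/2728/9 - 2967*1/(17*(-26 - 4)) = -2101*9/2728 - 2967/((-30*17)) = -1719/248 - 2967/(-510) = -1719/248 - 2967*(-1/510) = -1719/248 + 989/170 = -23479/21080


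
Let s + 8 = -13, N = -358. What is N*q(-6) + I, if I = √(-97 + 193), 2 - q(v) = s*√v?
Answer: -716 + √6*(4 - 7518*I) ≈ -706.2 - 18415.0*I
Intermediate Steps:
s = -21 (s = -8 - 13 = -21)
q(v) = 2 + 21*√v (q(v) = 2 - (-21)*√v = 2 + 21*√v)
I = 4*√6 (I = √96 = 4*√6 ≈ 9.7980)
N*q(-6) + I = -358*(2 + 21*√(-6)) + 4*√6 = -358*(2 + 21*(I*√6)) + 4*√6 = -358*(2 + 21*I*√6) + 4*√6 = (-716 - 7518*I*√6) + 4*√6 = -716 + 4*√6 - 7518*I*√6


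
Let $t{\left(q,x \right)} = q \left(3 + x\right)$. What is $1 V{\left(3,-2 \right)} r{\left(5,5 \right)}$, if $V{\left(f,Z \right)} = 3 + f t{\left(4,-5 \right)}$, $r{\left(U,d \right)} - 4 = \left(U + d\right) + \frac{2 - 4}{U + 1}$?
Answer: $-287$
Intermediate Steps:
$r{\left(U,d \right)} = 4 + U + d - \frac{2}{1 + U}$ ($r{\left(U,d \right)} = 4 + \left(\left(U + d\right) + \frac{2 - 4}{U + 1}\right) = 4 - \left(- U - d + \frac{2}{1 + U}\right) = 4 + \left(U + d - \frac{2}{1 + U}\right) = 4 + U + d - \frac{2}{1 + U}$)
$V{\left(f,Z \right)} = 3 - 8 f$ ($V{\left(f,Z \right)} = 3 + f 4 \left(3 - 5\right) = 3 + f 4 \left(-2\right) = 3 + f \left(-8\right) = 3 - 8 f$)
$1 V{\left(3,-2 \right)} r{\left(5,5 \right)} = 1 \left(3 - 24\right) \frac{2 + 5 + 5^{2} + 5 \cdot 5 + 5 \cdot 5}{1 + 5} = 1 \left(3 - 24\right) \frac{2 + 5 + 25 + 25 + 25}{6} = 1 \left(-21\right) \frac{1}{6} \cdot 82 = \left(-21\right) \frac{41}{3} = -287$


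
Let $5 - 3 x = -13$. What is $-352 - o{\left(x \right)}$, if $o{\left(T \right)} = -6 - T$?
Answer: $-340$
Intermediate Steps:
$x = 6$ ($x = \frac{5}{3} - - \frac{13}{3} = \frac{5}{3} + \frac{13}{3} = 6$)
$-352 - o{\left(x \right)} = -352 - \left(-6 - 6\right) = -352 - -12 = -352 + 12 = -340$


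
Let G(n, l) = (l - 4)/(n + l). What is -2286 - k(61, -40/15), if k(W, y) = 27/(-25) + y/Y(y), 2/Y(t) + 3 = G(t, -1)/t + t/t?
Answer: -3775643/1650 ≈ -2288.3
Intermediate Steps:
G(n, l) = (-4 + l)/(l + n)
Y(t) = 2/(-2 - 5/(t*(-1 + t))) (Y(t) = 2/(-3 + (((-4 - 1)/(-1 + t))/t + t/t)) = 2/(-3 + ((-5/(-1 + t))/t + 1)) = 2/(-3 + (-5/(t*(-1 + t)) + 1)) = 2/(-3 + (1 - 5/(t*(-1 + t)))) = 2/(-2 - 5/(t*(-1 + t))))
k(W, y) = -27/25 - (5 + 2*y*(-1 + y))/(2*(-1 + y)) (k(W, y) = 27/(-25) + y/((-2*y*(-1 + y)/(5 + 2*y*(-1 + y)))) = 27*(-1/25) + y*(-(5 + 2*y*(-1 + y))/(2*y*(-1 + y))) = -27/25 - (5 + 2*y*(-1 + y))/(2*(-1 + y)))
-2286 - k(61, -40/15) = -2286 - (-71 - 50*(-40/15)² - (-160)/15)/(50*(-1 - 40/15)) = -2286 - (-71 - 50*(-40*1/15)² - (-160)/15)/(50*(-1 - 40*1/15)) = -2286 - (-71 - 50*(-8/3)² - 4*(-8/3))/(50*(-1 - 8/3)) = -2286 - (-71 - 50*64/9 + 32/3)/(50*(-11/3)) = -2286 - (-3)*(-71 - 3200/9 + 32/3)/(50*11) = -2286 - (-3)*(-3743)/(50*11*9) = -2286 - 1*3743/1650 = -2286 - 3743/1650 = -3775643/1650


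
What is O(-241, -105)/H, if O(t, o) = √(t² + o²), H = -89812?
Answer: -√69106/89812 ≈ -0.0029270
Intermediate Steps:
O(t, o) = √(o² + t²)
O(-241, -105)/H = √((-105)² + (-241)²)/(-89812) = √(11025 + 58081)*(-1/89812) = √69106*(-1/89812) = -√69106/89812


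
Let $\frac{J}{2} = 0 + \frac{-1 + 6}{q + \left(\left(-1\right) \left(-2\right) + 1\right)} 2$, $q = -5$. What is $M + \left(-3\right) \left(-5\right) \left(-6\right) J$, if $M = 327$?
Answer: $1227$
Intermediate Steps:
$J = -10$ ($J = 2 \left(0 + \frac{-1 + 6}{-5 + \left(\left(-1\right) \left(-2\right) + 1\right)} 2\right) = 2 \left(0 + \frac{5}{-5 + \left(2 + 1\right)} 2\right) = 2 \left(0 + \frac{5}{-5 + 3} \cdot 2\right) = 2 \left(0 + \frac{5}{-2} \cdot 2\right) = 2 \left(0 + 5 \left(- \frac{1}{2}\right) 2\right) = 2 \left(0 - 5\right) = 2 \left(-5\right) = -10$)
$M + \left(-3\right) \left(-5\right) \left(-6\right) J = 327 + \left(-3\right) \left(-5\right) \left(-6\right) \left(-10\right) = 327 + 15 \left(-6\right) \left(-10\right) = 327 - -900 = 327 + 900 = 1227$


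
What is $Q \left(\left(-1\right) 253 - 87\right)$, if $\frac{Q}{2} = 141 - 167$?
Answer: $17680$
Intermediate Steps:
$Q = -52$ ($Q = 2 \left(141 - 167\right) = 2 \left(-26\right) = -52$)
$Q \left(\left(-1\right) 253 - 87\right) = - 52 \left(\left(-1\right) 253 - 87\right) = - 52 \left(-253 - 87\right) = \left(-52\right) \left(-340\right) = 17680$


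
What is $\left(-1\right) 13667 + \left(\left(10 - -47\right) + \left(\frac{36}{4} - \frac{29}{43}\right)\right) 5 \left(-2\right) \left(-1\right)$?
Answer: $- \frac{559591}{43} \approx -13014.0$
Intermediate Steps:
$\left(-1\right) 13667 + \left(\left(10 - -47\right) + \left(\frac{36}{4} - \frac{29}{43}\right)\right) 5 \left(-2\right) \left(-1\right) = -13667 + \left(\left(10 + 47\right) + \left(36 \cdot \frac{1}{4} - \frac{29}{43}\right)\right) \left(\left(-10\right) \left(-1\right)\right) = -13667 + \left(57 + \left(9 - \frac{29}{43}\right)\right) 10 = -13667 + \left(57 + \frac{358}{43}\right) 10 = -13667 + \frac{2809}{43} \cdot 10 = -13667 + \frac{28090}{43} = - \frac{559591}{43}$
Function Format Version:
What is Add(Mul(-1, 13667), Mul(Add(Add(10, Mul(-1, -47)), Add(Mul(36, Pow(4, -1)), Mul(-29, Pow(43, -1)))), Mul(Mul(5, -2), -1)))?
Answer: Rational(-559591, 43) ≈ -13014.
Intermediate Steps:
Add(Mul(-1, 13667), Mul(Add(Add(10, Mul(-1, -47)), Add(Mul(36, Pow(4, -1)), Mul(-29, Pow(43, -1)))), Mul(Mul(5, -2), -1))) = Add(-13667, Mul(Add(Add(10, 47), Add(Mul(36, Rational(1, 4)), Mul(-29, Rational(1, 43)))), Mul(-10, -1))) = Add(-13667, Mul(Add(57, Add(9, Rational(-29, 43))), 10)) = Add(-13667, Mul(Add(57, Rational(358, 43)), 10)) = Add(-13667, Mul(Rational(2809, 43), 10)) = Add(-13667, Rational(28090, 43)) = Rational(-559591, 43)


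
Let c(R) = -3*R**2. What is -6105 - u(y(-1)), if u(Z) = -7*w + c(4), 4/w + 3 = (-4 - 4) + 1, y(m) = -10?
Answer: -30299/5 ≈ -6059.8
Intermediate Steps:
w = -2/5 (w = 4/(-3 + ((-4 - 4) + 1)) = 4/(-3 + (-8 + 1)) = 4/(-3 - 7) = 4/(-10) = 4*(-1/10) = -2/5 ≈ -0.40000)
u(Z) = -226/5 (u(Z) = -7*(-2/5) - 3*4**2 = 14/5 - 3*16 = 14/5 - 48 = -226/5)
-6105 - u(y(-1)) = -6105 - 1*(-226/5) = -6105 + 226/5 = -30299/5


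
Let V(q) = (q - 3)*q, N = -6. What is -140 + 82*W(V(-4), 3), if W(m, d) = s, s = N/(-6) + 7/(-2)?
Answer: -345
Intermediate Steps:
V(q) = q*(-3 + q) (V(q) = (-3 + q)*q = q*(-3 + q))
s = -5/2 (s = -6/(-6) + 7/(-2) = -6*(-⅙) + 7*(-½) = 1 - 7/2 = -5/2 ≈ -2.5000)
W(m, d) = -5/2
-140 + 82*W(V(-4), 3) = -140 + 82*(-5/2) = -140 - 205 = -345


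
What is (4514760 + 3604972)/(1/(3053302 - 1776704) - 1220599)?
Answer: -10365633631736/1558214242201 ≈ -6.6523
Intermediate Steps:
(4514760 + 3604972)/(1/(3053302 - 1776704) - 1220599) = 8119732/(1/1276598 - 1220599) = 8119732/(-1558214242201/1276598) = 8119732*(-1276598/1558214242201) = -10365633631736/1558214242201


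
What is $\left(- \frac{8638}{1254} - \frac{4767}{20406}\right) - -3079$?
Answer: $\frac{689532175}{224466} \approx 3071.9$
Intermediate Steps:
$\left(- \frac{8638}{1254} - \frac{4767}{20406}\right) - -3079 = \left(\left(-8638\right) \frac{1}{1254} - \frac{1589}{6802}\right) + 3079 = \left(- \frac{4319}{627} - \frac{1589}{6802}\right) + 3079 = - \frac{1598639}{224466} + 3079 = \frac{689532175}{224466}$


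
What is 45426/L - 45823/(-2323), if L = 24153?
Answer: 404095839/18702473 ≈ 21.607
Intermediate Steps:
45426/L - 45823/(-2323) = 45426/24153 - 45823/(-2323) = 45426*(1/24153) - 45823*(-1/2323) = 15142/8051 + 45823/2323 = 404095839/18702473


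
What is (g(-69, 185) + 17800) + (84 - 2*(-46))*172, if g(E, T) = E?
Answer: 48003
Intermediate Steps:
(g(-69, 185) + 17800) + (84 - 2*(-46))*172 = (-69 + 17800) + (84 - 2*(-46))*172 = 17731 + (84 + 92)*172 = 17731 + 176*172 = 17731 + 30272 = 48003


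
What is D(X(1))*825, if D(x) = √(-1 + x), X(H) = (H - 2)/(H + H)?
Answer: 825*I*√6/2 ≈ 1010.4*I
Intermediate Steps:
X(H) = (-2 + H)/(2*H) (X(H) = (-2 + H)/((2*H)) = (-2 + H)*(1/(2*H)) = (-2 + H)/(2*H))
D(X(1))*825 = √(-1 + (½)*(-2 + 1)/1)*825 = √(-1 + (½)*1*(-1))*825 = √(-1 - ½)*825 = √(-3/2)*825 = (I*√6/2)*825 = 825*I*√6/2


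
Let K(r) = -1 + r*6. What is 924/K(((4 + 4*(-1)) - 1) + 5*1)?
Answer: 924/23 ≈ 40.174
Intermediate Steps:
K(r) = -1 + 6*r
924/K(((4 + 4*(-1)) - 1) + 5*1) = 924/(-1 + 6*(((4 + 4*(-1)) - 1) + 5*1)) = 924/(-1 + 6*(((4 - 4) - 1) + 5)) = 924/(-1 + 6*((0 - 1) + 5)) = 924/(-1 + 6*(-1 + 5)) = 924/(-1 + 6*4) = 924/(-1 + 24) = 924/23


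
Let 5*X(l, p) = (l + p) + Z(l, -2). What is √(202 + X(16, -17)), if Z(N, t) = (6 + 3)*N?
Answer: √5765/5 ≈ 15.186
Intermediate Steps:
Z(N, t) = 9*N
X(l, p) = 2*l + p/5 (X(l, p) = ((l + p) + 9*l)/5 = (p + 10*l)/5 = 2*l + p/5)
√(202 + X(16, -17)) = √(202 + (2*16 + (⅕)*(-17))) = √(202 + (32 - 17/5)) = √(202 + 143/5) = √(1153/5) = √5765/5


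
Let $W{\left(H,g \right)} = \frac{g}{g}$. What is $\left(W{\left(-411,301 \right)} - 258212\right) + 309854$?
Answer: $51643$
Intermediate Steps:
$W{\left(H,g \right)} = 1$
$\left(W{\left(-411,301 \right)} - 258212\right) + 309854 = \left(1 - 258212\right) + 309854 = -258211 + 309854 = 51643$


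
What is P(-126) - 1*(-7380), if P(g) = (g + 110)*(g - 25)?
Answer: 9796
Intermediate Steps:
P(g) = (-25 + g)*(110 + g) (P(g) = (110 + g)*(-25 + g) = (-25 + g)*(110 + g))
P(-126) - 1*(-7380) = (-2750 + (-126)² + 85*(-126)) - 1*(-7380) = (-2750 + 15876 - 10710) + 7380 = 2416 + 7380 = 9796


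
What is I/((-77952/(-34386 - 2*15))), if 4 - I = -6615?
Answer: 4745823/1624 ≈ 2922.3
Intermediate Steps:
I = 6619 (I = 4 - 1*(-6615) = 4 + 6615 = 6619)
I/((-77952/(-34386 - 2*15))) = 6619/((-77952/(-34386 - 2*15))) = 6619/((-77952/(-34386 - 1*30))) = 6619/((-77952/(-34386 - 30))) = 6619/((-77952/(-34416))) = 6619/((-77952*(-1/34416))) = 6619/(1624/717) = 6619*(717/1624) = 4745823/1624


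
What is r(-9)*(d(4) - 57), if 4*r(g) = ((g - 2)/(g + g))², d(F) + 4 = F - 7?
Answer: -484/81 ≈ -5.9753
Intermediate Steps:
d(F) = -11 + F (d(F) = -4 + (F - 7) = -4 + (-7 + F) = -11 + F)
r(g) = (-2 + g)²/(16*g²) (r(g) = ((g - 2)/(g + g))²/4 = ((-2 + g)/((2*g)))²/4 = ((-2 + g)*(1/(2*g)))²/4 = ((-2 + g)/(2*g))²/4 = ((-2 + g)²/(4*g²))/4 = (-2 + g)²/(16*g²))
r(-9)*(d(4) - 57) = ((1/16)*(-2 - 9)²/(-9)²)*((-11 + 4) - 57) = ((1/16)*(1/81)*(-11)²)*(-7 - 57) = ((1/16)*(1/81)*121)*(-64) = (121/1296)*(-64) = -484/81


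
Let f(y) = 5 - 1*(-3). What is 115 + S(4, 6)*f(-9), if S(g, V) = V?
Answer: 163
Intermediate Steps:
f(y) = 8 (f(y) = 5 + 3 = 8)
115 + S(4, 6)*f(-9) = 115 + 6*8 = 115 + 48 = 163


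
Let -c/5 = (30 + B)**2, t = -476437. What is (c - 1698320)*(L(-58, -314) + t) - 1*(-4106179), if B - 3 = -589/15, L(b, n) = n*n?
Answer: 9626598367177/15 ≈ 6.4177e+11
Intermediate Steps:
L(b, n) = n**2
B = -544/15 (B = 3 - 589/15 = -544/15 ≈ -36.267)
c = -8836/45 (c = -5*(30 - 544/15)**2 = -5*(-94/15)**2 = -5*8836/225 = -8836/45 ≈ -196.36)
(c - 1698320)*(L(-58, -314) + t) - 1*(-4106179) = (-8836/45 - 1698320)*((-314)**2 - 476437) - 1*(-4106179) = -76433236*(98596 - 476437)/45 + 4106179 = -76433236/45*(-377841) + 4106179 = 9626536774492/15 + 4106179 = 9626598367177/15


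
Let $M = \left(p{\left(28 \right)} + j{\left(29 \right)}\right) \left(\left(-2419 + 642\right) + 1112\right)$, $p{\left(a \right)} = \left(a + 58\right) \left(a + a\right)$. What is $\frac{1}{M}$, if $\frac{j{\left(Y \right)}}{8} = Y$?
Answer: $- \frac{1}{3356920} \approx -2.9789 \cdot 10^{-7}$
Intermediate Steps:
$j{\left(Y \right)} = 8 Y$
$p{\left(a \right)} = 2 a \left(58 + a\right)$ ($p{\left(a \right)} = \left(58 + a\right) 2 a = 2 a \left(58 + a\right)$)
$M = -3356920$ ($M = \left(2 \cdot 28 \left(58 + 28\right) + 8 \cdot 29\right) \left(\left(-2419 + 642\right) + 1112\right) = \left(2 \cdot 28 \cdot 86 + 232\right) \left(-1777 + 1112\right) = \left(4816 + 232\right) \left(-665\right) = 5048 \left(-665\right) = -3356920$)
$\frac{1}{M} = \frac{1}{-3356920} = - \frac{1}{3356920}$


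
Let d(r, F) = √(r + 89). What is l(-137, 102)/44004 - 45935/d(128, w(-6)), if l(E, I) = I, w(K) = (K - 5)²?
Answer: 17/7334 - 45935*√217/217 ≈ -3118.3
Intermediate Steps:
w(K) = (-5 + K)²
d(r, F) = √(89 + r)
l(-137, 102)/44004 - 45935/d(128, w(-6)) = 102/44004 - 45935/√(89 + 128) = 102*(1/44004) - 45935*√217/217 = 17/7334 - 45935*√217/217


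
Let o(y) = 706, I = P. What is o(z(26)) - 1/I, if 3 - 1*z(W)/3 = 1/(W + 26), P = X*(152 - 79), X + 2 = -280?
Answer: 14533717/20586 ≈ 706.00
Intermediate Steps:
X = -282 (X = -2 - 280 = -282)
P = -20586 (P = -282*(152 - 79) = -282*73 = -20586)
z(W) = 9 - 3/(26 + W) (z(W) = 9 - 3/(W + 26) = 9 - 3/(26 + W))
I = -20586
o(z(26)) - 1/I = 706 - 1/(-20586) = 706 - 1*(-1/20586) = 706 + 1/20586 = 14533717/20586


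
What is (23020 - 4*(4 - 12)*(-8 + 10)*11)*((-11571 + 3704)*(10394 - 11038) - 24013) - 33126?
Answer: 119624322414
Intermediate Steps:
(23020 - 4*(4 - 12)*(-8 + 10)*11)*((-11571 + 3704)*(10394 - 11038) - 24013) - 33126 = (23020 - (-32)*2*11)*(-7867*(-644) - 24013) - 33126 = (23020 - 4*(-16)*11)*(5066348 - 24013) - 33126 = (23020 + 64*11)*5042335 - 33126 = (23020 + 704)*5042335 - 33126 = 23724*5042335 - 33126 = 119624355540 - 33126 = 119624322414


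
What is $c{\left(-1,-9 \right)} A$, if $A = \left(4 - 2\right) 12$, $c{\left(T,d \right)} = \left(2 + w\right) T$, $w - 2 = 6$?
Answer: $-240$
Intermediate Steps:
$w = 8$ ($w = 2 + 6 = 8$)
$c{\left(T,d \right)} = 10 T$ ($c{\left(T,d \right)} = \left(2 + 8\right) T = 10 T$)
$A = 24$ ($A = 2 \cdot 12 = 24$)
$c{\left(-1,-9 \right)} A = 10 \left(-1\right) 24 = \left(-10\right) 24 = -240$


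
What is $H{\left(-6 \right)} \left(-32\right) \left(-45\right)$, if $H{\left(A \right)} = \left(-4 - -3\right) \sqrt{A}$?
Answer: $- 1440 i \sqrt{6} \approx - 3527.3 i$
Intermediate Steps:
$H{\left(A \right)} = - \sqrt{A}$ ($H{\left(A \right)} = \left(-4 + 3\right) \sqrt{A} = - \sqrt{A}$)
$H{\left(-6 \right)} \left(-32\right) \left(-45\right) = - \sqrt{-6} \left(-32\right) \left(-45\right) = - i \sqrt{6} \left(-32\right) \left(-45\right) = 32 i \sqrt{6} \left(-45\right) = - 1440 i \sqrt{6}$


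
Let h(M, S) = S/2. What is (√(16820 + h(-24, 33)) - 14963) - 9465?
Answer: -24428 + √67346/2 ≈ -24298.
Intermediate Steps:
h(M, S) = S/2 (h(M, S) = S*(½) = S/2)
(√(16820 + h(-24, 33)) - 14963) - 9465 = (√(16820 + (½)*33) - 14963) - 9465 = (√(16820 + 33/2) - 14963) - 9465 = (√(33673/2) - 14963) - 9465 = (√67346/2 - 14963) - 9465 = (-14963 + √67346/2) - 9465 = -24428 + √67346/2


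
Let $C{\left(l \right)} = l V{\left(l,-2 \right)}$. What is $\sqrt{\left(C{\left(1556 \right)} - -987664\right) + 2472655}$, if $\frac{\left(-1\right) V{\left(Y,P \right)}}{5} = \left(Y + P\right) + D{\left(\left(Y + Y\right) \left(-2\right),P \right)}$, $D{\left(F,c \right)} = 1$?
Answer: $i \sqrt{8637581} \approx 2939.0 i$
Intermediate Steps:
$V{\left(Y,P \right)} = -5 - 5 P - 5 Y$ ($V{\left(Y,P \right)} = - 5 \left(\left(Y + P\right) + 1\right) = - 5 \left(\left(P + Y\right) + 1\right) = - 5 \left(1 + P + Y\right) = -5 - 5 P - 5 Y$)
$C{\left(l \right)} = l \left(5 - 5 l\right)$ ($C{\left(l \right)} = l \left(-5 - -10 - 5 l\right) = l \left(-5 + 10 - 5 l\right) = l \left(5 - 5 l\right)$)
$\sqrt{\left(C{\left(1556 \right)} - -987664\right) + 2472655} = \sqrt{\left(5 \cdot 1556 \left(1 - 1556\right) - -987664\right) + 2472655} = \sqrt{\left(5 \cdot 1556 \left(1 - 1556\right) + 987664\right) + 2472655} = \sqrt{\left(5 \cdot 1556 \left(-1555\right) + 987664\right) + 2472655} = \sqrt{\left(-12097900 + 987664\right) + 2472655} = \sqrt{-11110236 + 2472655} = \sqrt{-8637581} = i \sqrt{8637581}$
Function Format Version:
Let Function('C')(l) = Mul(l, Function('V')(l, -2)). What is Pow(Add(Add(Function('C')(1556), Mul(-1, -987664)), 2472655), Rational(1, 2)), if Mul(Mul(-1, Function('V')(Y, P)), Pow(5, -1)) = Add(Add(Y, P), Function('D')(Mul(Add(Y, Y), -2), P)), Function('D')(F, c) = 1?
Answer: Mul(I, Pow(8637581, Rational(1, 2))) ≈ Mul(2939.0, I)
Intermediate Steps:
Function('V')(Y, P) = Add(-5, Mul(-5, P), Mul(-5, Y)) (Function('V')(Y, P) = Mul(-5, Add(Add(Y, P), 1)) = Mul(-5, Add(Add(P, Y), 1)) = Mul(-5, Add(1, P, Y)) = Add(-5, Mul(-5, P), Mul(-5, Y)))
Function('C')(l) = Mul(l, Add(5, Mul(-5, l))) (Function('C')(l) = Mul(l, Add(-5, Mul(-5, -2), Mul(-5, l))) = Mul(l, Add(-5, 10, Mul(-5, l))) = Mul(l, Add(5, Mul(-5, l))))
Pow(Add(Add(Function('C')(1556), Mul(-1, -987664)), 2472655), Rational(1, 2)) = Pow(Add(Add(Mul(5, 1556, Add(1, Mul(-1, 1556))), Mul(-1, -987664)), 2472655), Rational(1, 2)) = Pow(Add(Add(Mul(5, 1556, Add(1, -1556)), 987664), 2472655), Rational(1, 2)) = Pow(Add(Add(Mul(5, 1556, -1555), 987664), 2472655), Rational(1, 2)) = Pow(Add(Add(-12097900, 987664), 2472655), Rational(1, 2)) = Pow(Add(-11110236, 2472655), Rational(1, 2)) = Pow(-8637581, Rational(1, 2)) = Mul(I, Pow(8637581, Rational(1, 2)))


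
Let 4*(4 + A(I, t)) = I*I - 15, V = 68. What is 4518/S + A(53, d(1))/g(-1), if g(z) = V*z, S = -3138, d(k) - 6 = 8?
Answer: -828855/71128 ≈ -11.653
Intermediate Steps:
d(k) = 14 (d(k) = 6 + 8 = 14)
A(I, t) = -31/4 + I²/4 (A(I, t) = -4 + (I*I - 15)/4 = -4 + (I² - 15)/4 = -4 + (-15 + I²)/4 = -4 + (-15/4 + I²/4) = -31/4 + I²/4)
g(z) = 68*z
4518/S + A(53, d(1))/g(-1) = 4518/(-3138) + (-31/4 + (¼)*53²)/((68*(-1))) = 4518*(-1/3138) + (-31/4 + (¼)*2809)/(-68) = -753/523 + (-31/4 + 2809/4)*(-1/68) = -753/523 + (1389/2)*(-1/68) = -753/523 - 1389/136 = -828855/71128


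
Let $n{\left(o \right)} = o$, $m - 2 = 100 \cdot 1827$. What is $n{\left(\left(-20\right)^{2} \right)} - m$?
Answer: $-182302$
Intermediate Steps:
$m = 182702$ ($m = 2 + 100 \cdot 1827 = 2 + 182700 = 182702$)
$n{\left(\left(-20\right)^{2} \right)} - m = \left(-20\right)^{2} - 182702 = 400 - 182702 = -182302$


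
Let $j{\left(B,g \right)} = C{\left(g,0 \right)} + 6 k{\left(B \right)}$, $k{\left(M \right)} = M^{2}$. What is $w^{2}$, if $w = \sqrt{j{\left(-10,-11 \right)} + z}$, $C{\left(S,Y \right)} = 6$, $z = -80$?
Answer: $526$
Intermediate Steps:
$j{\left(B,g \right)} = 6 + 6 B^{2}$
$w = \sqrt{526}$ ($w = \sqrt{\left(6 + 6 \left(-10\right)^{2}\right) - 80} = \sqrt{\left(6 + 6 \cdot 100\right) - 80} = \sqrt{\left(6 + 600\right) - 80} = \sqrt{606 - 80} = \sqrt{526} \approx 22.935$)
$w^{2} = \left(\sqrt{526}\right)^{2} = 526$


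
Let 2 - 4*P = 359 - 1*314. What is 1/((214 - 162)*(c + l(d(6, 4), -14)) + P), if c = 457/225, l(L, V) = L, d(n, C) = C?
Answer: 900/272581 ≈ 0.0033018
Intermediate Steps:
P = -43/4 (P = 1/2 - (359 - 1*314)/4 = 1/2 - (359 - 314)/4 = 1/2 - 1/4*45 = 1/2 - 45/4 = -43/4 ≈ -10.750)
c = 457/225 (c = 457*(1/225) = 457/225 ≈ 2.0311)
1/((214 - 162)*(c + l(d(6, 4), -14)) + P) = 1/((214 - 162)*(457/225 + 4) - 43/4) = 1/(52*(1357/225) - 43/4) = 1/(70564/225 - 43/4) = 1/(272581/900) = 900/272581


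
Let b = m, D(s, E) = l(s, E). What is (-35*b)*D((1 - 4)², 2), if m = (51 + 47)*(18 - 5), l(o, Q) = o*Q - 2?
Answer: -713440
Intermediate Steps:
l(o, Q) = -2 + Q*o (l(o, Q) = Q*o - 2 = -2 + Q*o)
D(s, E) = -2 + E*s
m = 1274 (m = 98*13 = 1274)
b = 1274
(-35*b)*D((1 - 4)², 2) = (-35*1274)*(-2 + 2*(1 - 4)²) = -44590*(-2 + 2*(-3)²) = -44590*(-2 + 2*9) = -44590*(-2 + 18) = -44590*16 = -713440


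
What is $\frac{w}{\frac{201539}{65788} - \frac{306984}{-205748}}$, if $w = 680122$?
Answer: $\frac{2301490242437432}{15415527391} \approx 1.493 \cdot 10^{5}$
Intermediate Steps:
$\frac{w}{\frac{201539}{65788} - \frac{306984}{-205748}} = \frac{680122}{\frac{201539}{65788} - \frac{306984}{-205748}} = \frac{680122}{201539 \cdot \frac{1}{65788} - - \frac{76746}{51437}} = \frac{680122}{\frac{201539}{65788} + \frac{76746}{51437}} = \frac{680122}{\frac{15415527391}{3383937356}} = 680122 \cdot \frac{3383937356}{15415527391} = \frac{2301490242437432}{15415527391}$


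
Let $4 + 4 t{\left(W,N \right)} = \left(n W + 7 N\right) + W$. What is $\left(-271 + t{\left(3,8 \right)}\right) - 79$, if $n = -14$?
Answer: $- \frac{1387}{4} \approx -346.75$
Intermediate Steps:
$t{\left(W,N \right)} = -1 - \frac{13 W}{4} + \frac{7 N}{4}$ ($t{\left(W,N \right)} = -1 + \frac{\left(- 14 W + 7 N\right) + W}{4} = -1 + \frac{- 13 W + 7 N}{4} = -1 + \left(- \frac{13 W}{4} + \frac{7 N}{4}\right) = -1 - \frac{13 W}{4} + \frac{7 N}{4}$)
$\left(-271 + t{\left(3,8 \right)}\right) - 79 = \left(-271 - - \frac{13}{4}\right) - 79 = \left(-271 + \frac{13}{4}\right) - 79 = - \frac{1071}{4} - 79 = - \frac{1387}{4}$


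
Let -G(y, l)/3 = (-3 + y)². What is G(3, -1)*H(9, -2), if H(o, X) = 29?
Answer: 0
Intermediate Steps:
G(y, l) = -3*(-3 + y)²
G(3, -1)*H(9, -2) = -3*(-3 + 3)²*29 = -3*0²*29 = -3*0*29 = 0*29 = 0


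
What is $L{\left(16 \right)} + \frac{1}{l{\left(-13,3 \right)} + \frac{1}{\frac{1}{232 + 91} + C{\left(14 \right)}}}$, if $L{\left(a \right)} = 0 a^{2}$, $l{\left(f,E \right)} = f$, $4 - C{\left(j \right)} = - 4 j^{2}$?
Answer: $- \frac{254525}{3308502} \approx -0.076931$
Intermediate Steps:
$C{\left(j \right)} = 4 + 4 j^{2}$ ($C{\left(j \right)} = 4 - - 4 j^{2} = 4 + 4 j^{2}$)
$L{\left(a \right)} = 0$
$L{\left(16 \right)} + \frac{1}{l{\left(-13,3 \right)} + \frac{1}{\frac{1}{232 + 91} + C{\left(14 \right)}}} = 0 + \frac{1}{-13 + \frac{1}{\frac{1}{232 + 91} + \left(4 + 4 \cdot 14^{2}\right)}} = 0 + \frac{1}{-13 + \frac{1}{\frac{1}{323} + \left(4 + 4 \cdot 196\right)}} = 0 + \frac{1}{-13 + \frac{1}{\frac{1}{323} + \left(4 + 784\right)}} = 0 + \frac{1}{-13 + \frac{1}{\frac{1}{323} + 788}} = 0 + \frac{1}{-13 + \frac{1}{\frac{254525}{323}}} = 0 + \frac{1}{-13 + \frac{323}{254525}} = 0 + \frac{1}{- \frac{3308502}{254525}} = 0 - \frac{254525}{3308502} = - \frac{254525}{3308502}$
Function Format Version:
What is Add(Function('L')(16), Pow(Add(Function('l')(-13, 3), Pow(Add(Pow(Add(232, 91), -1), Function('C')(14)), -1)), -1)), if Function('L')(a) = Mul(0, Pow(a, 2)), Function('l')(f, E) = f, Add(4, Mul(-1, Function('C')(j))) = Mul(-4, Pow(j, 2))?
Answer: Rational(-254525, 3308502) ≈ -0.076931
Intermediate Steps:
Function('C')(j) = Add(4, Mul(4, Pow(j, 2))) (Function('C')(j) = Add(4, Mul(-1, Mul(-4, Pow(j, 2)))) = Add(4, Mul(4, Pow(j, 2))))
Function('L')(a) = 0
Add(Function('L')(16), Pow(Add(Function('l')(-13, 3), Pow(Add(Pow(Add(232, 91), -1), Function('C')(14)), -1)), -1)) = Add(0, Pow(Add(-13, Pow(Add(Pow(Add(232, 91), -1), Add(4, Mul(4, Pow(14, 2)))), -1)), -1)) = Add(0, Pow(Add(-13, Pow(Add(Pow(323, -1), Add(4, Mul(4, 196))), -1)), -1)) = Add(0, Pow(Add(-13, Pow(Add(Rational(1, 323), Add(4, 784)), -1)), -1)) = Add(0, Pow(Add(-13, Pow(Add(Rational(1, 323), 788), -1)), -1)) = Add(0, Pow(Add(-13, Pow(Rational(254525, 323), -1)), -1)) = Add(0, Pow(Add(-13, Rational(323, 254525)), -1)) = Add(0, Pow(Rational(-3308502, 254525), -1)) = Add(0, Rational(-254525, 3308502)) = Rational(-254525, 3308502)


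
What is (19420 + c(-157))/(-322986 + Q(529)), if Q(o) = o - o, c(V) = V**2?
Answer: -44069/322986 ≈ -0.13644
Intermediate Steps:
Q(o) = 0
(19420 + c(-157))/(-322986 + Q(529)) = (19420 + (-157)**2)/(-322986 + 0) = (19420 + 24649)/(-322986) = 44069*(-1/322986) = -44069/322986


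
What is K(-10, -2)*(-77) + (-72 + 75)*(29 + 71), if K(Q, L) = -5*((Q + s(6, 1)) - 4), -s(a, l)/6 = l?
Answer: -7400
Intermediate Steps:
s(a, l) = -6*l
K(Q, L) = 50 - 5*Q (K(Q, L) = -5*((Q - 6*1) - 4) = -5*((Q - 6) - 4) = -5*((-6 + Q) - 4) = -5*(-10 + Q) = 50 - 5*Q)
K(-10, -2)*(-77) + (-72 + 75)*(29 + 71) = (50 - 5*(-10))*(-77) + (-72 + 75)*(29 + 71) = (50 + 50)*(-77) + 3*100 = 100*(-77) + 300 = -7700 + 300 = -7400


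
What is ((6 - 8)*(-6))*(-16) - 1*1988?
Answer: -2180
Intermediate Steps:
((6 - 8)*(-6))*(-16) - 1*1988 = -2*(-6)*(-16) - 1988 = 12*(-16) - 1988 = -192 - 1988 = -2180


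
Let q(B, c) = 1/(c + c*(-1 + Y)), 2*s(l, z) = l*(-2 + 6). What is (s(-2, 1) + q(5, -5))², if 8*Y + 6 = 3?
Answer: 2704/225 ≈ 12.018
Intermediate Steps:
Y = -3/8 (Y = -¾ + (⅛)*3 = -¾ + 3/8 = -3/8 ≈ -0.37500)
s(l, z) = 2*l (s(l, z) = (l*(-2 + 6))/2 = (l*4)/2 = (4*l)/2 = 2*l)
q(B, c) = -8/(3*c) (q(B, c) = 1/(c + c*(-1 - 3/8)) = 1/(c + c*(-11/8)) = 1/(c - 11*c/8) = 1/(-3*c/8) = -8/(3*c))
(s(-2, 1) + q(5, -5))² = (2*(-2) - 8/3/(-5))² = (-4 - 8/3*(-⅕))² = (-4 + 8/15)² = (-52/15)² = 2704/225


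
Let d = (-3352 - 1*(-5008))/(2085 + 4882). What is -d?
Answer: -1656/6967 ≈ -0.23769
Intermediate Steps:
d = 1656/6967 (d = (-3352 + 5008)/6967 = 1656*(1/6967) = 1656/6967 ≈ 0.23769)
-d = -1*1656/6967 = -1656/6967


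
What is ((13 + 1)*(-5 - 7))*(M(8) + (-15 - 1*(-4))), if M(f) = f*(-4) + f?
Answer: 5880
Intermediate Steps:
M(f) = -3*f (M(f) = -4*f + f = -3*f)
((13 + 1)*(-5 - 7))*(M(8) + (-15 - 1*(-4))) = ((13 + 1)*(-5 - 7))*(-3*8 + (-15 - 1*(-4))) = (14*(-12))*(-24 + (-15 + 4)) = -168*(-24 - 11) = -168*(-35) = 5880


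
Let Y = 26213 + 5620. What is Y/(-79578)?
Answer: -3537/8842 ≈ -0.40002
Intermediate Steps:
Y = 31833
Y/(-79578) = 31833/(-79578) = 31833*(-1/79578) = -3537/8842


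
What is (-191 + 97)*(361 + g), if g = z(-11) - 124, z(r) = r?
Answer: -21244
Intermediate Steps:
g = -135 (g = -11 - 124 = -135)
(-191 + 97)*(361 + g) = (-191 + 97)*(361 - 135) = -94*226 = -21244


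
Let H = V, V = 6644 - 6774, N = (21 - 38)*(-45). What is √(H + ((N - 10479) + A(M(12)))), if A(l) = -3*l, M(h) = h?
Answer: 2*I*√2470 ≈ 99.398*I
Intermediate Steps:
N = 765 (N = -17*(-45) = 765)
V = -130
H = -130
√(H + ((N - 10479) + A(M(12)))) = √(-130 + ((765 - 10479) - 3*12)) = √(-130 + (-9714 - 36)) = √(-130 - 9750) = √(-9880) = 2*I*√2470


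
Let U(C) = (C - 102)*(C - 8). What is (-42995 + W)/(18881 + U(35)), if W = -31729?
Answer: -18681/4268 ≈ -4.3770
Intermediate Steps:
U(C) = (-102 + C)*(-8 + C)
(-42995 + W)/(18881 + U(35)) = (-42995 - 31729)/(18881 + (816 + 35**2 - 110*35)) = -74724/(18881 + (816 + 1225 - 3850)) = -74724/(18881 - 1809) = -74724/17072 = -74724*1/17072 = -18681/4268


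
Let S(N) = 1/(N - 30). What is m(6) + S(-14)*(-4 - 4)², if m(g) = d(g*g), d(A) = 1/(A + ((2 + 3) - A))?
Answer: -69/55 ≈ -1.2545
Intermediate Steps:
S(N) = 1/(-30 + N)
d(A) = ⅕ (d(A) = 1/(A + (5 - A)) = 1/5 = ⅕)
m(g) = ⅕
m(6) + S(-14)*(-4 - 4)² = ⅕ + (-4 - 4)²/(-30 - 14) = ⅕ + (-8)²/(-44) = ⅕ - 1/44*64 = ⅕ - 16/11 = -69/55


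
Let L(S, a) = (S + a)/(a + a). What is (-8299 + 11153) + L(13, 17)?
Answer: 48533/17 ≈ 2854.9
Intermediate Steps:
L(S, a) = (S + a)/(2*a) (L(S, a) = (S + a)/((2*a)) = (S + a)*(1/(2*a)) = (S + a)/(2*a))
(-8299 + 11153) + L(13, 17) = (-8299 + 11153) + (½)*(13 + 17)/17 = 2854 + (½)*(1/17)*30 = 2854 + 15/17 = 48533/17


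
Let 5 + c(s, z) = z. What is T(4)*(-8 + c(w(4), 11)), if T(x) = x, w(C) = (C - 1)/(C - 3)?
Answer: -8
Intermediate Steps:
w(C) = (-1 + C)/(-3 + C)
c(s, z) = -5 + z
T(4)*(-8 + c(w(4), 11)) = 4*(-8 + (-5 + 11)) = 4*(-8 + 6) = 4*(-2) = -8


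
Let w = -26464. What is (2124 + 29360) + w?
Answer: 5020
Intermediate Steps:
(2124 + 29360) + w = (2124 + 29360) - 26464 = 31484 - 26464 = 5020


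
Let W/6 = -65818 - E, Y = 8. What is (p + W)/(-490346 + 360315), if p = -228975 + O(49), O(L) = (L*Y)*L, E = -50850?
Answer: 299575/130031 ≈ 2.3039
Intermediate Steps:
W = -89808 (W = 6*(-65818 - 1*(-50850)) = 6*(-65818 + 50850) = 6*(-14968) = -89808)
O(L) = 8*L² (O(L) = (L*8)*L = (8*L)*L = 8*L²)
p = -209767 (p = -228975 + 8*49² = -228975 + 8*2401 = -228975 + 19208 = -209767)
(p + W)/(-490346 + 360315) = (-209767 - 89808)/(-490346 + 360315) = -299575/(-130031) = -299575*(-1/130031) = 299575/130031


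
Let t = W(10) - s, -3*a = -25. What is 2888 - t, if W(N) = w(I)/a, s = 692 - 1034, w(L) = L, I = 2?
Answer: 63644/25 ≈ 2545.8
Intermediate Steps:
a = 25/3 (a = -⅓*(-25) = 25/3 ≈ 8.3333)
s = -342
W(N) = 6/25 (W(N) = 2/(25/3) = 2*(3/25) = 6/25)
t = 8556/25 (t = 6/25 - 1*(-342) = 6/25 + 342 = 8556/25 ≈ 342.24)
2888 - t = 2888 - 1*8556/25 = 2888 - 8556/25 = 63644/25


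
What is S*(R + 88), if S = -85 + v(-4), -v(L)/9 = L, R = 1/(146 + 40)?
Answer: -802081/186 ≈ -4312.3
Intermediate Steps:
R = 1/186 ≈ 0.0053763
v(L) = -9*L
S = -49 (S = -85 - 9*(-4) = -85 + 36 = -49)
S*(R + 88) = -49*(1/186 + 88) = -49*16369/186 = -802081/186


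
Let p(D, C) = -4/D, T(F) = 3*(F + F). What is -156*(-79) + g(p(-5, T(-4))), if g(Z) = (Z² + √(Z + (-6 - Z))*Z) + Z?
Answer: 308136/25 + 4*I*√6/5 ≈ 12325.0 + 1.9596*I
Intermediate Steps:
T(F) = 6*F (T(F) = 3*(2*F) = 6*F)
g(Z) = Z + Z² + I*Z*√6 (g(Z) = (Z² + √(-6)*Z) + Z = (Z² + (I*√6)*Z) + Z = (Z² + I*Z*√6) + Z = Z + Z² + I*Z*√6)
-156*(-79) + g(p(-5, T(-4))) = -156*(-79) + (-4/(-5))*(1 - 4/(-5) + I*√6) = 12324 + (-4*(-⅕))*(1 - 4*(-⅕) + I*√6) = 12324 + 4*(1 + ⅘ + I*√6)/5 = 12324 + 4*(9/5 + I*√6)/5 = 12324 + (36/25 + 4*I*√6/5) = 308136/25 + 4*I*√6/5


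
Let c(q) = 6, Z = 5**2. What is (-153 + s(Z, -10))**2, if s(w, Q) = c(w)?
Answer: 21609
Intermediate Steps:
Z = 25
s(w, Q) = 6
(-153 + s(Z, -10))**2 = (-153 + 6)**2 = (-147)**2 = 21609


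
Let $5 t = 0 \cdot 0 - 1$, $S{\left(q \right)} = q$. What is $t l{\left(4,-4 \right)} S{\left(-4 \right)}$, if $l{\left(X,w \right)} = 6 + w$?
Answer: $\frac{8}{5} \approx 1.6$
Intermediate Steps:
$t = - \frac{1}{5}$ ($t = \frac{0 \cdot 0 - 1}{5} = \frac{0 - 1}{5} = \frac{1}{5} \left(-1\right) = - \frac{1}{5} \approx -0.2$)
$t l{\left(4,-4 \right)} S{\left(-4 \right)} = - \frac{6 - 4}{5} \left(-4\right) = \left(- \frac{1}{5}\right) 2 \left(-4\right) = \left(- \frac{2}{5}\right) \left(-4\right) = \frac{8}{5}$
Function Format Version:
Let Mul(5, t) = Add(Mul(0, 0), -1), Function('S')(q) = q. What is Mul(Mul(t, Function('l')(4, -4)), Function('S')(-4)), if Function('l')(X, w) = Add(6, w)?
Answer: Rational(8, 5) ≈ 1.6000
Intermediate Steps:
t = Rational(-1, 5) (t = Mul(Rational(1, 5), Add(Mul(0, 0), -1)) = Mul(Rational(1, 5), Add(0, -1)) = Mul(Rational(1, 5), -1) = Rational(-1, 5) ≈ -0.20000)
Mul(Mul(t, Function('l')(4, -4)), Function('S')(-4)) = Mul(Mul(Rational(-1, 5), Add(6, -4)), -4) = Mul(Mul(Rational(-1, 5), 2), -4) = Mul(Rational(-2, 5), -4) = Rational(8, 5)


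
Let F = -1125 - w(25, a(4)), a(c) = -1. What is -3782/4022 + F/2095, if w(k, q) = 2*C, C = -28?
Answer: -6111404/4213045 ≈ -1.4506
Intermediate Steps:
w(k, q) = -56 (w(k, q) = 2*(-28) = -56)
F = -1069 (F = -1125 - 1*(-56) = -1125 + 56 = -1069)
-3782/4022 + F/2095 = -3782/4022 - 1069/2095 = -3782*1/4022 - 1069*1/2095 = -1891/2011 - 1069/2095 = -6111404/4213045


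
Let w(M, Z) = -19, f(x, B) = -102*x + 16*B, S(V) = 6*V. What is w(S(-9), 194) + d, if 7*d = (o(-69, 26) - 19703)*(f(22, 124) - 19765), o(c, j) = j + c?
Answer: 395413517/7 ≈ 5.6488e+7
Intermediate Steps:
o(c, j) = c + j
d = 395413650/7 (d = (((-69 + 26) - 19703)*((-102*22 + 16*124) - 19765))/7 = ((-43 - 19703)*((-2244 + 1984) - 19765))/7 = (-19746*(-260 - 19765))/7 = (-19746*(-20025))/7 = (⅐)*395413650 = 395413650/7 ≈ 5.6488e+7)
w(S(-9), 194) + d = -19 + 395413650/7 = 395413517/7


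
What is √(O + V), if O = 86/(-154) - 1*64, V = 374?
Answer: √1834679/77 ≈ 17.591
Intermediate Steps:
O = -4971/77 (O = 86*(-1/154) - 64 = -43/77 - 64 = -4971/77 ≈ -64.558)
√(O + V) = √(-4971/77 + 374) = √(23827/77) = √1834679/77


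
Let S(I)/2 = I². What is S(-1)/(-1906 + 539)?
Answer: -2/1367 ≈ -0.0014631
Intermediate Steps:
S(I) = 2*I²
S(-1)/(-1906 + 539) = (2*(-1)²)/(-1906 + 539) = (2*1)/(-1367) = 2*(-1/1367) = -2/1367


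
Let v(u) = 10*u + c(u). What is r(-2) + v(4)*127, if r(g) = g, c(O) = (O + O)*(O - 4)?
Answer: 5078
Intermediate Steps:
c(O) = 2*O*(-4 + O) (c(O) = (2*O)*(-4 + O) = 2*O*(-4 + O))
v(u) = 10*u + 2*u*(-4 + u)
r(-2) + v(4)*127 = -2 + (2*4*(1 + 4))*127 = -2 + (2*4*5)*127 = -2 + 40*127 = -2 + 5080 = 5078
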